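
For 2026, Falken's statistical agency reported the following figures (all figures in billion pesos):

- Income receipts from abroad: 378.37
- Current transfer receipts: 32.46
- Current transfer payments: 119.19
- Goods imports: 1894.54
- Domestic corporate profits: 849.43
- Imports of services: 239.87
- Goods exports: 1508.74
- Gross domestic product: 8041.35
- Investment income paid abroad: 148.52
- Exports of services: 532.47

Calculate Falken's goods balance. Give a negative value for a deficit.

Goods balance = 1508.74 - 1894.54 = -385.80

-385.80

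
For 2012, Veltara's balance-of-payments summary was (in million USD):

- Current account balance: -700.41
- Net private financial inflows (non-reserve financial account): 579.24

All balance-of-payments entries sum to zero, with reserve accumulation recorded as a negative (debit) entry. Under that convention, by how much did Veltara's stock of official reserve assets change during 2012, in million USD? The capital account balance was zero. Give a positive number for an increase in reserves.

-121.17

Official reserve transactions balance = -((-700.41) + 579.24) = 121.17
An accumulation of reserves is recorded as a debit (negative entry), so the change in the stock of reserves is the negative of that balance.
Change in official reserves = -(121.17) = -121.17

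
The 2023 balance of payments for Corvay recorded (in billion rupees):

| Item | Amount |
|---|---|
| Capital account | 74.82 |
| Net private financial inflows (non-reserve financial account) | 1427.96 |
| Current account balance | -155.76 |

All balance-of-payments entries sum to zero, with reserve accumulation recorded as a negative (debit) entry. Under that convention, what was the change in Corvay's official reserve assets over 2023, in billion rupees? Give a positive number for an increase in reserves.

Official reserve transactions balance = -((-155.76) + 74.82 + 1427.96) = -1347.02
An accumulation of reserves is recorded as a debit (negative entry), so the change in the stock of reserves is the negative of that balance.
Change in official reserves = -(-1347.02) = 1347.02

1347.02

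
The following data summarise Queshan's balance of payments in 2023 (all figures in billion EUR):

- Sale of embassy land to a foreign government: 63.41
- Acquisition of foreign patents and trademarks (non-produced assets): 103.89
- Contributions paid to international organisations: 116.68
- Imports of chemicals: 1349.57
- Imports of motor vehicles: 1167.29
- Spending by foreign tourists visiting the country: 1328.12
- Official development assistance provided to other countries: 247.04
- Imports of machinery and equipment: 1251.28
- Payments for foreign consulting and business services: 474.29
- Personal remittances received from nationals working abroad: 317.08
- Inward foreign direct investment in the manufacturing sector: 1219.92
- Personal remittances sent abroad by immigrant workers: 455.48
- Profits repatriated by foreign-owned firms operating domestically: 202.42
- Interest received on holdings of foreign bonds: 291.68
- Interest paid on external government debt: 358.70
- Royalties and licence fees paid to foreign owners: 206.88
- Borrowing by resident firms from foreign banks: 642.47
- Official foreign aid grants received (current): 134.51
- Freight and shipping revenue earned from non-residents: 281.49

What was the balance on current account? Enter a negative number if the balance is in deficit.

-3476.75

Goods: -1349.57 - 1251.28 - 1167.29 = -3768.14
Services: 281.49 - 474.29 - 206.88 + 1328.12 = 928.44
Primary income: 291.68 - 358.70 - 202.42 = -269.44
Secondary income: -455.48 - 247.04 - 116.68 + 317.08 + 134.51 = -367.61
Current account = (-3768.14) + 928.44 + (-269.44) + (-367.61) = -3476.75
(Excluded from the current account — capital account: sale of embassy land to a foreign government 63.41, acquisition of foreign patents and trademarks (non-produced assets) 103.89; financial account: inward foreign direct investment in the manufacturing sector 1219.92, borrowing by resident firms from foreign banks 642.47.)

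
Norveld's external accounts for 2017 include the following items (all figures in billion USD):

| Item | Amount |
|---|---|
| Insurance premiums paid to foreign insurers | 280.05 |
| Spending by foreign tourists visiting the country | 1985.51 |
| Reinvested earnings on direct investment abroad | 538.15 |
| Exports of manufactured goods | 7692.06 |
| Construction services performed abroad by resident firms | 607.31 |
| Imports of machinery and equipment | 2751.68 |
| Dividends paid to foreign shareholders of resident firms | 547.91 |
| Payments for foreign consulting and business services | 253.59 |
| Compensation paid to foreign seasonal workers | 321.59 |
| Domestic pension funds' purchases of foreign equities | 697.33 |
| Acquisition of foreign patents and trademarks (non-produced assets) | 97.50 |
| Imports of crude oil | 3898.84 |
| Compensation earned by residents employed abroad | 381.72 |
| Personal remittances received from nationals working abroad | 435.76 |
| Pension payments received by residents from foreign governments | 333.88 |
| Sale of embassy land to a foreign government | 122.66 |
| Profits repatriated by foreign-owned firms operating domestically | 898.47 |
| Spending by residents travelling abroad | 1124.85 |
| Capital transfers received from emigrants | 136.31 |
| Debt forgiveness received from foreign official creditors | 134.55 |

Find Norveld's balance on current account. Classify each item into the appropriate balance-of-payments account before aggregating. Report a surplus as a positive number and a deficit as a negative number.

1897.41

Goods: 7692.06 - 2751.68 - 3898.84 = 1041.54
Services: 1985.51 - 253.59 - 280.05 + 607.31 - 1124.85 = 934.33
Primary income: 538.15 + 381.72 - 321.59 - 547.91 - 898.47 = -848.10
Secondary income: 333.88 + 435.76 = 769.64
Current account = 1041.54 + 934.33 + (-848.10) + 769.64 = 1897.41
(Excluded from the current account — financial account: domestic pension funds' purchases of foreign equities 697.33; capital account: acquisition of foreign patents and trademarks (non-produced assets) 97.50, sale of embassy land to a foreign government 122.66, capital transfers received from emigrants 136.31, debt forgiveness received from foreign official creditors 134.55.)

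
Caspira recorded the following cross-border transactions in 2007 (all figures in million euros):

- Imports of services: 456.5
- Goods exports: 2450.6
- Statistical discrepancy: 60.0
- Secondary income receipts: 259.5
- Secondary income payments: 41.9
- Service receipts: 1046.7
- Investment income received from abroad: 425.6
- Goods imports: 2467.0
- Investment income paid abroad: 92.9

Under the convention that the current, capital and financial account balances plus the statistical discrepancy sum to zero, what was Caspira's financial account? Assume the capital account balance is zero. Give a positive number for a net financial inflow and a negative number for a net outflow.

Goods balance = 2450.6 - 2467.0 = -16.4
Services balance = 1046.7 - 456.5 = 590.2
Trade balance (goods + services) = -16.4 + 590.2 = 573.8
Net primary income = 425.6 - 92.9 = 332.7
Net secondary income = 259.5 - 41.9 = 217.6
Current account = 573.8 + 332.7 + 217.6 = 1124.1
Financial account = -(1124.1 + 60.0) = -1184.1

-1184.1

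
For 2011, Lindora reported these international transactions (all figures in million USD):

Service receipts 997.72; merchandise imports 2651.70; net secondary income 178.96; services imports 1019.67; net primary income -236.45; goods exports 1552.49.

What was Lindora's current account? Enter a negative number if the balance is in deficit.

Goods balance = 1552.49 - 2651.70 = -1099.21
Services balance = 997.72 - 1019.67 = -21.95
Trade balance (goods + services) = -1099.21 + (-21.95) = -1121.16
Net primary income = -236.45
Net secondary income = 178.96
Current account = -1121.16 + (-236.45) + 178.96 = -1178.65

-1178.65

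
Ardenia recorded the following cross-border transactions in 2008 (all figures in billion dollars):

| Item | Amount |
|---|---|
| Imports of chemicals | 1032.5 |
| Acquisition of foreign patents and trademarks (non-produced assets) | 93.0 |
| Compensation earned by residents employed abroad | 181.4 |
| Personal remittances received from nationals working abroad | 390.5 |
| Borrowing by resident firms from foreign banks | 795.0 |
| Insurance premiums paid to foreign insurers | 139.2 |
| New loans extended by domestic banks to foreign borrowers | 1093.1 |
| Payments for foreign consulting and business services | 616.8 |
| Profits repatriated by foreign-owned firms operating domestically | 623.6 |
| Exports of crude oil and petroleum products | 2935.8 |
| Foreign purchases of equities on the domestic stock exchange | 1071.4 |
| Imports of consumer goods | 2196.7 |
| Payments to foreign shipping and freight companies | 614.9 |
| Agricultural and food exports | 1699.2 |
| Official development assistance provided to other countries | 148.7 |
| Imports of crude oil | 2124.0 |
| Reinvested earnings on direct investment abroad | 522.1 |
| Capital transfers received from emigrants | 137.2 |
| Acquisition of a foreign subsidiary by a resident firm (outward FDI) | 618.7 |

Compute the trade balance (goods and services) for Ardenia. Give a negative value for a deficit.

-2089.1

Goods: -2196.7 + 1699.2 - 2124.0 - 1032.5 + 2935.8 = -718.2
Services: -139.2 - 614.9 - 616.8 = -1370.9
Trade balance = -718.2 + (-1370.9) = -2089.1
(Excluded from the trade balance — capital account: acquisition of foreign patents and trademarks (non-produced assets) 93.0, capital transfers received from emigrants 137.2; primary income: compensation earned by residents employed abroad 181.4, profits repatriated by foreign-owned firms operating domestically 623.6, reinvested earnings on direct investment abroad 522.1; secondary income: personal remittances received from nationals working abroad 390.5, official development assistance provided to other countries 148.7; financial account: borrowing by resident firms from foreign banks 795.0, new loans extended by domestic banks to foreign borrowers 1093.1, foreign purchases of equities on the domestic stock exchange 1071.4, acquisition of a foreign subsidiary by a resident firm (outward FDI) 618.7.)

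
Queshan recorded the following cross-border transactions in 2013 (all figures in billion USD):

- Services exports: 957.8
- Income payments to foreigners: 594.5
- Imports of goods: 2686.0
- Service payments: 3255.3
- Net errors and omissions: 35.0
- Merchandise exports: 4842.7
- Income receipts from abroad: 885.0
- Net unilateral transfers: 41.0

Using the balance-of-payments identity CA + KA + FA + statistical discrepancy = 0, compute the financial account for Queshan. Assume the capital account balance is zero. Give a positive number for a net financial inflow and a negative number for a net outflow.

Goods balance = 4842.7 - 2686.0 = 2156.7
Services balance = 957.8 - 3255.3 = -2297.5
Trade balance (goods + services) = 2156.7 + (-2297.5) = -140.8
Net primary income = 885.0 - 594.5 = 290.5
Net secondary income = 41.0
Current account = -140.8 + 290.5 + 41.0 = 190.7
Financial account = -(190.7 + 35.0) = -225.7

-225.7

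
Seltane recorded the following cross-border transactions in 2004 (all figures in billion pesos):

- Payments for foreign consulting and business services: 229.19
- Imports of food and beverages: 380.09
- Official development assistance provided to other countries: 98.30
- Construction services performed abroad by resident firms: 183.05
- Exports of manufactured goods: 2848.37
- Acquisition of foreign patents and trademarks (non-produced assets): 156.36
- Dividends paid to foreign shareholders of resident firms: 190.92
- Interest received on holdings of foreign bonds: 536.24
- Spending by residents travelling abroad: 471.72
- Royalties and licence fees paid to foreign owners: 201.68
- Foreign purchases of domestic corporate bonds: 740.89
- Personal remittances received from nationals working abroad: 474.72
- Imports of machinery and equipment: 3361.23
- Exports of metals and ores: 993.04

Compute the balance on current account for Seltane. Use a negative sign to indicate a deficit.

Goods: 993.04 + 2848.37 - 3361.23 - 380.09 = 100.09
Services: -229.19 + 183.05 - 471.72 - 201.68 = -719.54
Primary income: 536.24 - 190.92 = 345.32
Secondary income: 474.72 - 98.30 = 376.42
Current account = 100.09 + (-719.54) + 345.32 + 376.42 = 102.29
(Excluded from the current account — capital account: acquisition of foreign patents and trademarks (non-produced assets) 156.36; financial account: foreign purchases of domestic corporate bonds 740.89.)

102.29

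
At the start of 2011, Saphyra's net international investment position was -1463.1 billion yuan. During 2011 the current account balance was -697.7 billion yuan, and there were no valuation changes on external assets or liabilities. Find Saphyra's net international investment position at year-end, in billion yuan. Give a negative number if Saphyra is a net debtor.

-2160.8

With no valuation effects, change in NIIP = current account = -697.7
End-of-year NIIP = -1463.1 + (-697.7) = -2160.8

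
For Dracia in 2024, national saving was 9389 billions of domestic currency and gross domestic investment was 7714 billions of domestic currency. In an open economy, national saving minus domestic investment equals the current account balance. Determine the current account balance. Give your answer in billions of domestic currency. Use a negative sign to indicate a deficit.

1675

CA = S - I = 9389 - 7714 = 1675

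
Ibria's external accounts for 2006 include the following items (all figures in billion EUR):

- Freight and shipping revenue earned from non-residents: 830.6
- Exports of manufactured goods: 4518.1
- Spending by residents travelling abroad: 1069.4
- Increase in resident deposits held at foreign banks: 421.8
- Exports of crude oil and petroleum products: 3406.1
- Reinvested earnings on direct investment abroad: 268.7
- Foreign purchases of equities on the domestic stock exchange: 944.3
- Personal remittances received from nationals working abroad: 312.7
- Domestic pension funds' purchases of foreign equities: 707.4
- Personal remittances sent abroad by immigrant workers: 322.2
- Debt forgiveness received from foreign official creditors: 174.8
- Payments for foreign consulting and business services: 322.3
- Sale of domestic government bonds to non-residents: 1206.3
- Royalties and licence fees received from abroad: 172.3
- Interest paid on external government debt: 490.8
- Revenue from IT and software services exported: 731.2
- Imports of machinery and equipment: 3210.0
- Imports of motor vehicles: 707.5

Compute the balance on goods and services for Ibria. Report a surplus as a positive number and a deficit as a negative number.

4349.1

Goods: 4518.1 - 707.5 - 3210.0 + 3406.1 = 4006.7
Services: 731.2 - 1069.4 + 830.6 - 322.3 + 172.3 = 342.4
Trade balance = 4006.7 + 342.4 = 4349.1
(Excluded from the trade balance — financial account: increase in resident deposits held at foreign banks 421.8, foreign purchases of equities on the domestic stock exchange 944.3, domestic pension funds' purchases of foreign equities 707.4, sale of domestic government bonds to non-residents 1206.3; primary income: reinvested earnings on direct investment abroad 268.7, interest paid on external government debt 490.8; secondary income: personal remittances received from nationals working abroad 312.7, personal remittances sent abroad by immigrant workers 322.2; capital account: debt forgiveness received from foreign official creditors 174.8.)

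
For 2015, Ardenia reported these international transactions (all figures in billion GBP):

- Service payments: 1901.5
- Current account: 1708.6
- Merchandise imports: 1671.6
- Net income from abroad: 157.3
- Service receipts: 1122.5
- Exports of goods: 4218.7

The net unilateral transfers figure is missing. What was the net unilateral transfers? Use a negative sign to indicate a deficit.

-216.8

Current account = goods balance + services balance + net primary income + net secondary income
Sum of the known components = 1925.4
Net unilateral transfers = CA - (known components) = 1708.6 - 1925.4 = -216.8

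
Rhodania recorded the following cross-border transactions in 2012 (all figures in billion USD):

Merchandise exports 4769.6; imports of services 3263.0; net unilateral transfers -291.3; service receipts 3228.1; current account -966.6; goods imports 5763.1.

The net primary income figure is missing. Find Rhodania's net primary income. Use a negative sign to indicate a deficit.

353.1

Current account = goods balance + services balance + net primary income + net secondary income
Sum of the known components = -1319.7
Net primary income = CA - (known components) = -966.6 - (-1319.7) = 353.1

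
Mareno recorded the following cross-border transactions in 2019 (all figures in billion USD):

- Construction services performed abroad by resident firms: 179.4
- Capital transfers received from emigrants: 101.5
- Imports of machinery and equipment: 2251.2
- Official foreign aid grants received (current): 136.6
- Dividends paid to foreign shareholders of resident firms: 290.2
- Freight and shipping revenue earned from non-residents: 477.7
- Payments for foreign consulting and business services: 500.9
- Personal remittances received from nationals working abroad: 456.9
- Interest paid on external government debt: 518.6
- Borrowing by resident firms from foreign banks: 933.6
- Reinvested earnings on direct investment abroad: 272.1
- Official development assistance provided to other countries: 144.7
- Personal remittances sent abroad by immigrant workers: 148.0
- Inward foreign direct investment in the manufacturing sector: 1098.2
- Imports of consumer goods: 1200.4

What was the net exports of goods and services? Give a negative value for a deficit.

Goods: -2251.2 - 1200.4 = -3451.6
Services: 477.7 + 179.4 - 500.9 = 156.2
Trade balance = -3451.6 + 156.2 = -3295.4
(Excluded from the trade balance — capital account: capital transfers received from emigrants 101.5; secondary income: official foreign aid grants received (current) 136.6, personal remittances received from nationals working abroad 456.9, official development assistance provided to other countries 144.7, personal remittances sent abroad by immigrant workers 148.0; primary income: dividends paid to foreign shareholders of resident firms 290.2, interest paid on external government debt 518.6, reinvested earnings on direct investment abroad 272.1; financial account: borrowing by resident firms from foreign banks 933.6, inward foreign direct investment in the manufacturing sector 1098.2.)

-3295.4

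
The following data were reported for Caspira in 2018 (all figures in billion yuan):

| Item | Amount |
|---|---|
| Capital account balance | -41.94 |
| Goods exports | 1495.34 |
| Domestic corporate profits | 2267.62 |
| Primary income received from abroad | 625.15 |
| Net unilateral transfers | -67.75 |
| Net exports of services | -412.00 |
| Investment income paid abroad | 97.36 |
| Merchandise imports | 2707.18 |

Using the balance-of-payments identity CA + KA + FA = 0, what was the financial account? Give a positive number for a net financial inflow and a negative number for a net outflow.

Goods balance = 1495.34 - 2707.18 = -1211.84
Services balance = -412.00
Trade balance (goods + services) = -1211.84 + (-412.00) = -1623.84
Net primary income = 625.15 - 97.36 = 527.79
Net secondary income = -67.75
Current account = -1623.84 + 527.79 + (-67.75) = -1163.80
Financial account = -(-1163.80 + (-41.94)) = 1205.74

1205.74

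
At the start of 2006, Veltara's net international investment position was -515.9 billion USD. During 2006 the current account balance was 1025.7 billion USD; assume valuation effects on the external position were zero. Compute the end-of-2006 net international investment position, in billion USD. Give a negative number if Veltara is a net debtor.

509.8

With no valuation effects, change in NIIP = current account = 1025.7
End-of-year NIIP = -515.9 + 1025.7 = 509.8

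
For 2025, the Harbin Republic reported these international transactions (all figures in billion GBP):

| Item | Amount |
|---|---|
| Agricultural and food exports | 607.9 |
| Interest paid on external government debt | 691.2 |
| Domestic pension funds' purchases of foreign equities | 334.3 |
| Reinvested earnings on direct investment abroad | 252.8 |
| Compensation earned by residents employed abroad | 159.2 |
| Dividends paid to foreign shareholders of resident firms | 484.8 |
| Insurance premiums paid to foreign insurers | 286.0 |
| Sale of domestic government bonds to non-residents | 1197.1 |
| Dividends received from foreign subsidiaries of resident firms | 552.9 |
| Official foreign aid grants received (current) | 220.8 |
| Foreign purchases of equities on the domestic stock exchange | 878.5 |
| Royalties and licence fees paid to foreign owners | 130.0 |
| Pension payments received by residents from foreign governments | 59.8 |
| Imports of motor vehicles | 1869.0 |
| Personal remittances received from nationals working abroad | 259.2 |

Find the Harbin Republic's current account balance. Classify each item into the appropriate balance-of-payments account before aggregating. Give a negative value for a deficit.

Goods: -1869.0 + 607.9 = -1261.1
Services: -286.0 - 130.0 = -416.0
Primary income: 159.2 - 691.2 + 252.8 + 552.9 - 484.8 = -211.1
Secondary income: 259.2 + 59.8 + 220.8 = 539.8
Current account = (-1261.1) + (-416.0) + (-211.1) + 539.8 = -1348.4
(Excluded from the current account — financial account: domestic pension funds' purchases of foreign equities 334.3, sale of domestic government bonds to non-residents 1197.1, foreign purchases of equities on the domestic stock exchange 878.5.)

-1348.4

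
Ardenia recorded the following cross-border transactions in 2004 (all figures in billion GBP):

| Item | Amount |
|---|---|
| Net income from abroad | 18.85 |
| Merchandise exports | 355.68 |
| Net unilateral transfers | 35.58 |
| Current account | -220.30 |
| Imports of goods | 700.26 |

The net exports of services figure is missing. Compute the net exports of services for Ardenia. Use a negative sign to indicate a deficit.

69.85

Current account = goods balance + services balance + net primary income + net secondary income
Sum of the known components = -290.15
Net exports of services = CA - (known components) = -220.30 - (-290.15) = 69.85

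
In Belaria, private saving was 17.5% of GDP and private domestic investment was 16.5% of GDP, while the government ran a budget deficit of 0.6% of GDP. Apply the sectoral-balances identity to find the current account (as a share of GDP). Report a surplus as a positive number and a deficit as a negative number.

By the sectoral-balances identity, CA = (S_private - I) + (T - G).
Private balance = 17.5 - 16.5 = 1.0
Government balance (T - G) = -0.6
CA = 1.0 + (-0.6) = 0.4

0.4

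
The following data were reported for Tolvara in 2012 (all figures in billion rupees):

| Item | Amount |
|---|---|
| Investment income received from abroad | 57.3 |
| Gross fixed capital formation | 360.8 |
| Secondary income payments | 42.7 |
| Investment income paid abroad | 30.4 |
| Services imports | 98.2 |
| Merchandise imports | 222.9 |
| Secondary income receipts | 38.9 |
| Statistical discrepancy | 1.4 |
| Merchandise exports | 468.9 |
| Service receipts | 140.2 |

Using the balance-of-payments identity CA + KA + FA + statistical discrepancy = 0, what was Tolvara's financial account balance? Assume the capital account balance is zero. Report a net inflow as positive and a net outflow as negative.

-312.5

Goods balance = 468.9 - 222.9 = 246.0
Services balance = 140.2 - 98.2 = 42.0
Trade balance (goods + services) = 246.0 + 42.0 = 288.0
Net primary income = 57.3 - 30.4 = 26.9
Net secondary income = 38.9 - 42.7 = -3.8
Current account = 288.0 + 26.9 + (-3.8) = 311.1
Financial account = -(311.1 + 1.4) = -312.5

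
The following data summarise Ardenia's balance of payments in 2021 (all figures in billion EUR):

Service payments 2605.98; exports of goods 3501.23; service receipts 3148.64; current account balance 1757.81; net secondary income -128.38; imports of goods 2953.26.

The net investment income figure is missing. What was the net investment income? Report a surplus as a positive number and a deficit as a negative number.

Current account = goods balance + services balance + net primary income + net secondary income
Sum of the known components = 962.25
Net investment income = CA - (known components) = 1757.81 - 962.25 = 795.56

795.56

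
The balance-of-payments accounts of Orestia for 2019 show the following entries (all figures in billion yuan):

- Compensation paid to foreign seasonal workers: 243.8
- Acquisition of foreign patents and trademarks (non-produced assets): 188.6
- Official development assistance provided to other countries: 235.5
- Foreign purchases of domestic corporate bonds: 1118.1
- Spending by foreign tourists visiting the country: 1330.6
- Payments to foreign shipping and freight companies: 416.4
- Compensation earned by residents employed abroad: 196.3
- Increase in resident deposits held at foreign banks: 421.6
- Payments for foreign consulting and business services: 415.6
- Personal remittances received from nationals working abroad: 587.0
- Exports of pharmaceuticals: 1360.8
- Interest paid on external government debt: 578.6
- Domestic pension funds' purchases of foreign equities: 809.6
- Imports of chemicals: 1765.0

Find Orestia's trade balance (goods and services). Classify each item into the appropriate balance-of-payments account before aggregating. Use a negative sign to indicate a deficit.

Goods: -1765.0 + 1360.8 = -404.2
Services: -416.4 + 1330.6 - 415.6 = 498.6
Trade balance = -404.2 + 498.6 = 94.4
(Excluded from the trade balance — primary income: compensation paid to foreign seasonal workers 243.8, compensation earned by residents employed abroad 196.3, interest paid on external government debt 578.6; capital account: acquisition of foreign patents and trademarks (non-produced assets) 188.6; secondary income: official development assistance provided to other countries 235.5, personal remittances received from nationals working abroad 587.0; financial account: foreign purchases of domestic corporate bonds 1118.1, increase in resident deposits held at foreign banks 421.6, domestic pension funds' purchases of foreign equities 809.6.)

94.4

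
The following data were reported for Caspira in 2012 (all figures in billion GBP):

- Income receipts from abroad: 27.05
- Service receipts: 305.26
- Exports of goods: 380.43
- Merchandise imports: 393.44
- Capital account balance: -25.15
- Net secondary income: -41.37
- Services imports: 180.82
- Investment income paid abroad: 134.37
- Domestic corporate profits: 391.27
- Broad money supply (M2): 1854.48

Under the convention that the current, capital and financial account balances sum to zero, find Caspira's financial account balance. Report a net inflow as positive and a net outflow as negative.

Goods balance = 380.43 - 393.44 = -13.01
Services balance = 305.26 - 180.82 = 124.44
Trade balance (goods + services) = -13.01 + 124.44 = 111.43
Net primary income = 27.05 - 134.37 = -107.32
Net secondary income = -41.37
Current account = 111.43 + (-107.32) + (-41.37) = -37.26
Financial account = -(-37.26 + (-25.15)) = 62.41

62.41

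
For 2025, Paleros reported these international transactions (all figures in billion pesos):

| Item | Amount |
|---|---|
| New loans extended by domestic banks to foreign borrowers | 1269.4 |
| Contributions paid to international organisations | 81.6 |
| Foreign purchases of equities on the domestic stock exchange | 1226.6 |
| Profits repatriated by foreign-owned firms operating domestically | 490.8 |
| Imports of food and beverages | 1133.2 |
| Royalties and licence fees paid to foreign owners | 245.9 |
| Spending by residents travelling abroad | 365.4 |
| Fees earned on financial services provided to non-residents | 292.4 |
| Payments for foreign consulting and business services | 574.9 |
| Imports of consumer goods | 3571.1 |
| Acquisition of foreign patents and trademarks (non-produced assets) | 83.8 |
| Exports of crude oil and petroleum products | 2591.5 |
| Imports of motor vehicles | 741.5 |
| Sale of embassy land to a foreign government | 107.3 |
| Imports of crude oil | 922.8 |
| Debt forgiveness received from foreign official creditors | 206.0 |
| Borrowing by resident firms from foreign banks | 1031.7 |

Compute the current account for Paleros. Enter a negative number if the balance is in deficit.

Goods: -922.8 - 741.5 + 2591.5 - 3571.1 - 1133.2 = -3777.1
Services: -574.9 - 245.9 - 365.4 + 292.4 = -893.8
Primary income: -490.8
Secondary income: -81.6
Current account = (-3777.1) + (-893.8) + (-490.8) + (-81.6) = -5243.3
(Excluded from the current account — financial account: new loans extended by domestic banks to foreign borrowers 1269.4, foreign purchases of equities on the domestic stock exchange 1226.6, borrowing by resident firms from foreign banks 1031.7; capital account: acquisition of foreign patents and trademarks (non-produced assets) 83.8, sale of embassy land to a foreign government 107.3, debt forgiveness received from foreign official creditors 206.0.)

-5243.3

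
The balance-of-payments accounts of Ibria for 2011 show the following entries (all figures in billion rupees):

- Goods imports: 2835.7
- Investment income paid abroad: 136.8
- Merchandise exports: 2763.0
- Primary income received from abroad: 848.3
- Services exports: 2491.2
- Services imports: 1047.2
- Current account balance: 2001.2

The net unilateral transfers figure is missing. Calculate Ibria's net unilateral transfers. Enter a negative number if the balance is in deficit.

-81.6

Current account = goods balance + services balance + net primary income + net secondary income
Sum of the known components = 2082.8
Net unilateral transfers = CA - (known components) = 2001.2 - 2082.8 = -81.6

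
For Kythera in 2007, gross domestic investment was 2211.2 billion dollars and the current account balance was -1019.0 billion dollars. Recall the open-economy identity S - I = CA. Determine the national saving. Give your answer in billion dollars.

S - I = CA (net lending to the rest of the world).
S = I + CA = 2211.2 + (-1019.0) = 1192.2

1192.2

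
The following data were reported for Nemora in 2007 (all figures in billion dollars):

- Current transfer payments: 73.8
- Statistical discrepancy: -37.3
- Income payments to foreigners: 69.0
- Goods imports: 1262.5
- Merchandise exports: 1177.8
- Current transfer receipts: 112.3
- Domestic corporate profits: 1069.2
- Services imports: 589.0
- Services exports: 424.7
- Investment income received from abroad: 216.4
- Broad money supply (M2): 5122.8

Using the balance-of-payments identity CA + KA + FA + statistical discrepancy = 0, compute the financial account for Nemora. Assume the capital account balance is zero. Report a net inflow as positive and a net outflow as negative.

100.4

Goods balance = 1177.8 - 1262.5 = -84.7
Services balance = 424.7 - 589.0 = -164.3
Trade balance (goods + services) = -84.7 + (-164.3) = -249.0
Net primary income = 216.4 - 69.0 = 147.4
Net secondary income = 112.3 - 73.8 = 38.5
Current account = -249.0 + 147.4 + 38.5 = -63.1
Financial account = -(-63.1 + (-37.3)) = 100.4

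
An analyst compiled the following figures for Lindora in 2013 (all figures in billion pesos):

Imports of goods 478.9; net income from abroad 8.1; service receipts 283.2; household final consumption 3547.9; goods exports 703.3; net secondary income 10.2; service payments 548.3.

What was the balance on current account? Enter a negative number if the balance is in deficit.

-22.4

Goods balance = 703.3 - 478.9 = 224.4
Services balance = 283.2 - 548.3 = -265.1
Trade balance (goods + services) = 224.4 + (-265.1) = -40.7
Net primary income = 8.1
Net secondary income = 10.2
Current account = -40.7 + 8.1 + 10.2 = -22.4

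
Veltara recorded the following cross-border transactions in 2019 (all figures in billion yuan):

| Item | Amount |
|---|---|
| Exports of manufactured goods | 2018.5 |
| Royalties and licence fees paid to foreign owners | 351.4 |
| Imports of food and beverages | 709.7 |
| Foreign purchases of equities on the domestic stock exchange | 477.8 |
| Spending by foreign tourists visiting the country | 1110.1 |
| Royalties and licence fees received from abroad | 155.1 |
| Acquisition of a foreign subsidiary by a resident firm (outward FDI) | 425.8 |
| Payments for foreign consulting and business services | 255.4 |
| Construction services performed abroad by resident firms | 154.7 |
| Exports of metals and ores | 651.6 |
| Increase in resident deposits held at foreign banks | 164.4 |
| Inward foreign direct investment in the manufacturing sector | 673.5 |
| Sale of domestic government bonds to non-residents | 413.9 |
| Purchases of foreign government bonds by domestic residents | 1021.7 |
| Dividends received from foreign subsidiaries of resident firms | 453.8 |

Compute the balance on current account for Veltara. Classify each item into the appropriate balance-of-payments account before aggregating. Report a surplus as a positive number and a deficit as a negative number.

3227.3

Goods: 651.6 - 709.7 + 2018.5 = 1960.4
Services: 155.1 + 154.7 - 351.4 + 1110.1 - 255.4 = 813.1
Primary income: 453.8
Current account = 1960.4 + 813.1 + 453.8 = 3227.3
(Excluded from the current account — financial account: foreign purchases of equities on the domestic stock exchange 477.8, acquisition of a foreign subsidiary by a resident firm (outward FDI) 425.8, increase in resident deposits held at foreign banks 164.4, inward foreign direct investment in the manufacturing sector 673.5, sale of domestic government bonds to non-residents 413.9, purchases of foreign government bonds by domestic residents 1021.7.)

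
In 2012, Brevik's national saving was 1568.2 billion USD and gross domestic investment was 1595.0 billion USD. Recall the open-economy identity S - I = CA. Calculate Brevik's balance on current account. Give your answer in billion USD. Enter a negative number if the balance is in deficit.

CA = S - I = 1568.2 - 1595.0 = -26.8

-26.8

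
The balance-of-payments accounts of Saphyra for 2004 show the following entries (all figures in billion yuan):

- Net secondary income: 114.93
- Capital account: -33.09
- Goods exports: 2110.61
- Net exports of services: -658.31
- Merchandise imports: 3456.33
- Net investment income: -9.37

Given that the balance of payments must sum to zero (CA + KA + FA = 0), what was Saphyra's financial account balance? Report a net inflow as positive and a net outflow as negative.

Goods balance = 2110.61 - 3456.33 = -1345.72
Services balance = -658.31
Trade balance (goods + services) = -1345.72 + (-658.31) = -2004.03
Net primary income = -9.37
Net secondary income = 114.93
Current account = -2004.03 + (-9.37) + 114.93 = -1898.47
Financial account = -(-1898.47 + (-33.09)) = 1931.56

1931.56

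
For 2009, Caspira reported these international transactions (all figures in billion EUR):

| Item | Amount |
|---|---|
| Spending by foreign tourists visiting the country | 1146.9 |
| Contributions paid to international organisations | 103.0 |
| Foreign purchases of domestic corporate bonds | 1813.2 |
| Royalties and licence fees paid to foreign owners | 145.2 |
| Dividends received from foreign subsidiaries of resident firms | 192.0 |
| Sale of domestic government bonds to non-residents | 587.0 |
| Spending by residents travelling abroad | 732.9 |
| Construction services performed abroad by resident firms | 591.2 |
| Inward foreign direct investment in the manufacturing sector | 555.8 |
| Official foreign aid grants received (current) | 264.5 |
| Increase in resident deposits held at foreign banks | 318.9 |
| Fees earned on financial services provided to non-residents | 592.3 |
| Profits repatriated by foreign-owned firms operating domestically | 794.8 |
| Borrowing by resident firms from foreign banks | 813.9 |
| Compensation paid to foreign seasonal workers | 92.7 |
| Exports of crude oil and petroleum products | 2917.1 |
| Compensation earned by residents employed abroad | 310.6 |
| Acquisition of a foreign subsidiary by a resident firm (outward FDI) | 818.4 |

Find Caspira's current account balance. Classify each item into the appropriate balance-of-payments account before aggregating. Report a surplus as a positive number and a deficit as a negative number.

4146.0

Goods: 2917.1
Services: 1146.9 + 592.3 - 145.2 - 732.9 + 591.2 = 1452.3
Primary income: 192.0 + 310.6 - 92.7 - 794.8 = -384.9
Secondary income: -103.0 + 264.5 = 161.5
Current account = 2917.1 + 1452.3 + (-384.9) + 161.5 = 4146.0
(Excluded from the current account — financial account: foreign purchases of domestic corporate bonds 1813.2, sale of domestic government bonds to non-residents 587.0, inward foreign direct investment in the manufacturing sector 555.8, increase in resident deposits held at foreign banks 318.9, borrowing by resident firms from foreign banks 813.9, acquisition of a foreign subsidiary by a resident firm (outward FDI) 818.4.)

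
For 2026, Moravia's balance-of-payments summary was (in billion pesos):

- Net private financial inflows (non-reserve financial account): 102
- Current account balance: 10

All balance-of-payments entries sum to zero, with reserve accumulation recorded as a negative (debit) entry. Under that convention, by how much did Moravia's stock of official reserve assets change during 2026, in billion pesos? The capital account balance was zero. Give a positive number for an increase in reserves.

112

Official reserve transactions balance = -(10 + 102) = -112
An accumulation of reserves is recorded as a debit (negative entry), so the change in the stock of reserves is the negative of that balance.
Change in official reserves = -(-112) = 112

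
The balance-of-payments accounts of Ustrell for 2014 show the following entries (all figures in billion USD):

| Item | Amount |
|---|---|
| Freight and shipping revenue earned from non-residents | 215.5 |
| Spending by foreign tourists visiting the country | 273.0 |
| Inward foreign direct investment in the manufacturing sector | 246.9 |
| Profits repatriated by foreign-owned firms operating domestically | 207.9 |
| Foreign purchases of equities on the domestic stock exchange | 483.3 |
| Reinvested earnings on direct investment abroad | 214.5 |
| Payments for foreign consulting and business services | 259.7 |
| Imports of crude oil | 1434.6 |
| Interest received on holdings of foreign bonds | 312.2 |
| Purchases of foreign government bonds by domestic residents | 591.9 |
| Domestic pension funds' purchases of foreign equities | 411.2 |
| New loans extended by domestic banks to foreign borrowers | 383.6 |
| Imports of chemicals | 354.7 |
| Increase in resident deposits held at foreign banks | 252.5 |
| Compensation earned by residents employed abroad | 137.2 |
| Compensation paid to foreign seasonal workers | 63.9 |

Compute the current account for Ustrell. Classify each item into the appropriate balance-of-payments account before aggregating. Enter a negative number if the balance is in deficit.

Goods: -354.7 - 1434.6 = -1789.3
Services: 215.5 - 259.7 + 273.0 = 228.8
Primary income: -207.9 + 137.2 - 63.9 + 312.2 + 214.5 = 392.1
Current account = (-1789.3) + 228.8 + 392.1 = -1168.4
(Excluded from the current account — financial account: inward foreign direct investment in the manufacturing sector 246.9, foreign purchases of equities on the domestic stock exchange 483.3, purchases of foreign government bonds by domestic residents 591.9, domestic pension funds' purchases of foreign equities 411.2, new loans extended by domestic banks to foreign borrowers 383.6, increase in resident deposits held at foreign banks 252.5.)

-1168.4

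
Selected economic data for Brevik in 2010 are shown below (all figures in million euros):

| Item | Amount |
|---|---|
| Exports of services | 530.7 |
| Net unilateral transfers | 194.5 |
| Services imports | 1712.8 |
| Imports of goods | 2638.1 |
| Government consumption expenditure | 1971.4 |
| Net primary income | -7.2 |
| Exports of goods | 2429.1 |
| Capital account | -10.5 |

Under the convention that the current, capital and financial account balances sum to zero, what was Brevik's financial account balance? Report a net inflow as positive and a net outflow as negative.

Goods balance = 2429.1 - 2638.1 = -209.0
Services balance = 530.7 - 1712.8 = -1182.1
Trade balance (goods + services) = -209.0 + (-1182.1) = -1391.1
Net primary income = -7.2
Net secondary income = 194.5
Current account = -1391.1 + (-7.2) + 194.5 = -1203.8
Financial account = -(-1203.8 + (-10.5)) = 1214.3

1214.3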